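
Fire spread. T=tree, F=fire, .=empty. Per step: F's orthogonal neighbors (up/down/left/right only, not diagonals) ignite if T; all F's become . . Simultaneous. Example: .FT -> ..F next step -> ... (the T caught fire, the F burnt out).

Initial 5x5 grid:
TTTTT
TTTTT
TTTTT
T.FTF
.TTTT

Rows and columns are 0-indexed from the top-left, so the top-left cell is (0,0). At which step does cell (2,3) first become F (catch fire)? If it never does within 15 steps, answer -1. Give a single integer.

Step 1: cell (2,3)='T' (+5 fires, +2 burnt)
Step 2: cell (2,3)='F' (+6 fires, +5 burnt)
  -> target ignites at step 2
Step 3: cell (2,3)='.' (+5 fires, +6 burnt)
Step 4: cell (2,3)='.' (+4 fires, +5 burnt)
Step 5: cell (2,3)='.' (+1 fires, +4 burnt)
Step 6: cell (2,3)='.' (+0 fires, +1 burnt)
  fire out at step 6

2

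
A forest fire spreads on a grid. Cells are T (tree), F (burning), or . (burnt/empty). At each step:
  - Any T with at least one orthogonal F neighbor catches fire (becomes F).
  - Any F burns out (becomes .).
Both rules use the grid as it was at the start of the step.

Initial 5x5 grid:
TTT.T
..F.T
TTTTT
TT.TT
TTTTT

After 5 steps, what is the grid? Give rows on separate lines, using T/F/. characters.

Step 1: 2 trees catch fire, 1 burn out
  TTF.T
  ....T
  TTFTT
  TT.TT
  TTTTT
Step 2: 3 trees catch fire, 2 burn out
  TF..T
  ....T
  TF.FT
  TT.TT
  TTTTT
Step 3: 5 trees catch fire, 3 burn out
  F...T
  ....T
  F...F
  TF.FT
  TTTTT
Step 4: 5 trees catch fire, 5 burn out
  ....T
  ....F
  .....
  F...F
  TFTFT
Step 5: 4 trees catch fire, 5 burn out
  ....F
  .....
  .....
  .....
  F.F.F

....F
.....
.....
.....
F.F.F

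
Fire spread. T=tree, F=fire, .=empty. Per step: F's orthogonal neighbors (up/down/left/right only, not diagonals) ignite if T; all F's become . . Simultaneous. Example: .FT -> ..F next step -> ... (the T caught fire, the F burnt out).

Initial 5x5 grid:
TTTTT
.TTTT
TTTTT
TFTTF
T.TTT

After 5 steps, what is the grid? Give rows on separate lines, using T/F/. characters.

Step 1: 6 trees catch fire, 2 burn out
  TTTTT
  .TTTT
  TFTTF
  F.FF.
  T.TTF
Step 2: 8 trees catch fire, 6 burn out
  TTTTT
  .FTTF
  F.FF.
  .....
  F.FF.
Step 3: 4 trees catch fire, 8 burn out
  TFTTF
  ..FF.
  .....
  .....
  .....
Step 4: 3 trees catch fire, 4 burn out
  F.FF.
  .....
  .....
  .....
  .....
Step 5: 0 trees catch fire, 3 burn out
  .....
  .....
  .....
  .....
  .....

.....
.....
.....
.....
.....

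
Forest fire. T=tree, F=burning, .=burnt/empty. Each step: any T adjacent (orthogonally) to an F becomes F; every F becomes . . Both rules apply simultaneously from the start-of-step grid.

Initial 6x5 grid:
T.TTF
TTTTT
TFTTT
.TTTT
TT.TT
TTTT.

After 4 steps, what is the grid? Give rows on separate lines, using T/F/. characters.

Step 1: 6 trees catch fire, 2 burn out
  T.TF.
  TFTTF
  F.FTT
  .FTTT
  TT.TT
  TTTT.
Step 2: 8 trees catch fire, 6 burn out
  T.F..
  F.FF.
  ...FF
  ..FTT
  TF.TT
  TTTT.
Step 3: 5 trees catch fire, 8 burn out
  F....
  .....
  .....
  ...FF
  F..TT
  TFTT.
Step 4: 4 trees catch fire, 5 burn out
  .....
  .....
  .....
  .....
  ...FF
  F.FT.

.....
.....
.....
.....
...FF
F.FT.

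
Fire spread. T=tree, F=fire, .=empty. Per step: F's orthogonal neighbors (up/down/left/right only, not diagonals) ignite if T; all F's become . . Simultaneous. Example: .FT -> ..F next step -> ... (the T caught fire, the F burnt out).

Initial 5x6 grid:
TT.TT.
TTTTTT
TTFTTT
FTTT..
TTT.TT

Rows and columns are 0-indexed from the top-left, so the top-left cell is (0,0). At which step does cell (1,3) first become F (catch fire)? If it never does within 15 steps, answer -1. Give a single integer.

Step 1: cell (1,3)='T' (+7 fires, +2 burnt)
Step 2: cell (1,3)='F' (+7 fires, +7 burnt)
  -> target ignites at step 2
Step 3: cell (1,3)='.' (+5 fires, +7 burnt)
Step 4: cell (1,3)='.' (+2 fires, +5 burnt)
Step 5: cell (1,3)='.' (+0 fires, +2 burnt)
  fire out at step 5

2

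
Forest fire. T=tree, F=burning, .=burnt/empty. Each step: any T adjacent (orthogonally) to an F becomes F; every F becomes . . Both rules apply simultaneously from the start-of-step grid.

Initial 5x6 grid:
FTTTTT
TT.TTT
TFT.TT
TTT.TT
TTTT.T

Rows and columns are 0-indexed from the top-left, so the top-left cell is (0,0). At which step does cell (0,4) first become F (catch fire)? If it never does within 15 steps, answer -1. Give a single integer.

Step 1: cell (0,4)='T' (+6 fires, +2 burnt)
Step 2: cell (0,4)='T' (+4 fires, +6 burnt)
Step 3: cell (0,4)='T' (+3 fires, +4 burnt)
Step 4: cell (0,4)='F' (+3 fires, +3 burnt)
  -> target ignites at step 4
Step 5: cell (0,4)='.' (+2 fires, +3 burnt)
Step 6: cell (0,4)='.' (+2 fires, +2 burnt)
Step 7: cell (0,4)='.' (+2 fires, +2 burnt)
Step 8: cell (0,4)='.' (+1 fires, +2 burnt)
Step 9: cell (0,4)='.' (+1 fires, +1 burnt)
Step 10: cell (0,4)='.' (+0 fires, +1 burnt)
  fire out at step 10

4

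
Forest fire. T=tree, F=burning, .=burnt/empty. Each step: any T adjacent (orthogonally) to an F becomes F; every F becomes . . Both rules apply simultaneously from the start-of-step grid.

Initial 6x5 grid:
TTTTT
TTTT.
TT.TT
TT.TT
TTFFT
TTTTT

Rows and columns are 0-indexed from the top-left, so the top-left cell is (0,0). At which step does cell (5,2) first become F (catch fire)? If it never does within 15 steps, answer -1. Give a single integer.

Step 1: cell (5,2)='F' (+5 fires, +2 burnt)
  -> target ignites at step 1
Step 2: cell (5,2)='.' (+6 fires, +5 burnt)
Step 3: cell (5,2)='.' (+5 fires, +6 burnt)
Step 4: cell (5,2)='.' (+4 fires, +5 burnt)
Step 5: cell (5,2)='.' (+4 fires, +4 burnt)
Step 6: cell (5,2)='.' (+1 fires, +4 burnt)
Step 7: cell (5,2)='.' (+0 fires, +1 burnt)
  fire out at step 7

1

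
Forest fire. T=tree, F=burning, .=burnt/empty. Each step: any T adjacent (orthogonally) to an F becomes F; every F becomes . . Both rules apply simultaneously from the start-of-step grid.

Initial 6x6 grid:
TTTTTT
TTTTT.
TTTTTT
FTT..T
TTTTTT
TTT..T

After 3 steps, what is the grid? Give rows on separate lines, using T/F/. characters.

Step 1: 3 trees catch fire, 1 burn out
  TTTTTT
  TTTTT.
  FTTTTT
  .FT..T
  FTTTTT
  TTT..T
Step 2: 5 trees catch fire, 3 burn out
  TTTTTT
  FTTTT.
  .FTTTT
  ..F..T
  .FTTTT
  FTT..T
Step 3: 5 trees catch fire, 5 burn out
  FTTTTT
  .FTTT.
  ..FTTT
  .....T
  ..FTTT
  .FT..T

FTTTTT
.FTTT.
..FTTT
.....T
..FTTT
.FT..T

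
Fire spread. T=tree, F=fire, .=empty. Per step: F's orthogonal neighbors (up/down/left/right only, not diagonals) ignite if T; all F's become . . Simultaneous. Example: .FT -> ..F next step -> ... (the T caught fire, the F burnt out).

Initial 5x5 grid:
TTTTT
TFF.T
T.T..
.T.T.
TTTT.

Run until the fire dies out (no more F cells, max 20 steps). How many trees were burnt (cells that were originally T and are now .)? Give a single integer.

Step 1: +4 fires, +2 burnt (F count now 4)
Step 2: +3 fires, +4 burnt (F count now 3)
Step 3: +1 fires, +3 burnt (F count now 1)
Step 4: +1 fires, +1 burnt (F count now 1)
Step 5: +0 fires, +1 burnt (F count now 0)
Fire out after step 5
Initially T: 15, now '.': 19
Total burnt (originally-T cells now '.'): 9

Answer: 9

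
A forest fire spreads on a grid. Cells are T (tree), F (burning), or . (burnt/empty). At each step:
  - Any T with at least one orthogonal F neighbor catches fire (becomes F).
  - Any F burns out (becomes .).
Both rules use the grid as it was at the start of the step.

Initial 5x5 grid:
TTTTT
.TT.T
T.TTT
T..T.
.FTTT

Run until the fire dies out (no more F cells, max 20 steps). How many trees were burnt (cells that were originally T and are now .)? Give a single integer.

Step 1: +1 fires, +1 burnt (F count now 1)
Step 2: +1 fires, +1 burnt (F count now 1)
Step 3: +2 fires, +1 burnt (F count now 2)
Step 4: +1 fires, +2 burnt (F count now 1)
Step 5: +2 fires, +1 burnt (F count now 2)
Step 6: +2 fires, +2 burnt (F count now 2)
Step 7: +3 fires, +2 burnt (F count now 3)
Step 8: +2 fires, +3 burnt (F count now 2)
Step 9: +1 fires, +2 burnt (F count now 1)
Step 10: +0 fires, +1 burnt (F count now 0)
Fire out after step 10
Initially T: 17, now '.': 23
Total burnt (originally-T cells now '.'): 15

Answer: 15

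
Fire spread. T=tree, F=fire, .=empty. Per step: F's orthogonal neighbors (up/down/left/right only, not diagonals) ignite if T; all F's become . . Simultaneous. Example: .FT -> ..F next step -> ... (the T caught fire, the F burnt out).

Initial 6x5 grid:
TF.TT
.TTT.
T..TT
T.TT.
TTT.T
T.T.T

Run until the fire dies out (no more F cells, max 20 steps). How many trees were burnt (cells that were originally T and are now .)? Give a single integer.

Step 1: +2 fires, +1 burnt (F count now 2)
Step 2: +1 fires, +2 burnt (F count now 1)
Step 3: +1 fires, +1 burnt (F count now 1)
Step 4: +2 fires, +1 burnt (F count now 2)
Step 5: +3 fires, +2 burnt (F count now 3)
Step 6: +1 fires, +3 burnt (F count now 1)
Step 7: +1 fires, +1 burnt (F count now 1)
Step 8: +2 fires, +1 burnt (F count now 2)
Step 9: +1 fires, +2 burnt (F count now 1)
Step 10: +2 fires, +1 burnt (F count now 2)
Step 11: +1 fires, +2 burnt (F count now 1)
Step 12: +0 fires, +1 burnt (F count now 0)
Fire out after step 12
Initially T: 19, now '.': 28
Total burnt (originally-T cells now '.'): 17

Answer: 17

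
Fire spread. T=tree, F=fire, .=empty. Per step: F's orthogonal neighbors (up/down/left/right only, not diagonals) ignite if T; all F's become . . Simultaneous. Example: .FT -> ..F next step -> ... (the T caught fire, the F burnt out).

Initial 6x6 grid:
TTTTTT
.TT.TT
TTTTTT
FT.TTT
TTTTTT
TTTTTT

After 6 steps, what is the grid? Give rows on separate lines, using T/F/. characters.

Step 1: 3 trees catch fire, 1 burn out
  TTTTTT
  .TT.TT
  FTTTTT
  .F.TTT
  FTTTTT
  TTTTTT
Step 2: 3 trees catch fire, 3 burn out
  TTTTTT
  .TT.TT
  .FTTTT
  ...TTT
  .FTTTT
  FTTTTT
Step 3: 4 trees catch fire, 3 burn out
  TTTTTT
  .FT.TT
  ..FTTT
  ...TTT
  ..FTTT
  .FTTTT
Step 4: 5 trees catch fire, 4 burn out
  TFTTTT
  ..F.TT
  ...FTT
  ...TTT
  ...FTT
  ..FTTT
Step 5: 6 trees catch fire, 5 burn out
  F.FTTT
  ....TT
  ....FT
  ...FTT
  ....FT
  ...FTT
Step 6: 6 trees catch fire, 6 burn out
  ...FTT
  ....FT
  .....F
  ....FT
  .....F
  ....FT

...FTT
....FT
.....F
....FT
.....F
....FT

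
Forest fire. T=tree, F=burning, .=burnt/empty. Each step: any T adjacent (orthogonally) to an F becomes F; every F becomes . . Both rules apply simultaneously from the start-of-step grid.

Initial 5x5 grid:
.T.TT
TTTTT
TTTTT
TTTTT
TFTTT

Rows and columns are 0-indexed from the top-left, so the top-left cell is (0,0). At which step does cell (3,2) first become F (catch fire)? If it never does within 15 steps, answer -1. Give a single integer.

Step 1: cell (3,2)='T' (+3 fires, +1 burnt)
Step 2: cell (3,2)='F' (+4 fires, +3 burnt)
  -> target ignites at step 2
Step 3: cell (3,2)='.' (+5 fires, +4 burnt)
Step 4: cell (3,2)='.' (+5 fires, +5 burnt)
Step 5: cell (3,2)='.' (+2 fires, +5 burnt)
Step 6: cell (3,2)='.' (+2 fires, +2 burnt)
Step 7: cell (3,2)='.' (+1 fires, +2 burnt)
Step 8: cell (3,2)='.' (+0 fires, +1 burnt)
  fire out at step 8

2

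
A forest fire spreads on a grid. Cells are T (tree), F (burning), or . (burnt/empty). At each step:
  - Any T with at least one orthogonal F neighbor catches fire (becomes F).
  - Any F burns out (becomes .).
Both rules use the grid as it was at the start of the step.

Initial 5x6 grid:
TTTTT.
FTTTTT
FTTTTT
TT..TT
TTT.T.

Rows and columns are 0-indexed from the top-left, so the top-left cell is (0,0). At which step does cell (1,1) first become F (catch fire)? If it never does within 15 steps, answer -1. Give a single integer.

Step 1: cell (1,1)='F' (+4 fires, +2 burnt)
  -> target ignites at step 1
Step 2: cell (1,1)='.' (+5 fires, +4 burnt)
Step 3: cell (1,1)='.' (+4 fires, +5 burnt)
Step 4: cell (1,1)='.' (+4 fires, +4 burnt)
Step 5: cell (1,1)='.' (+4 fires, +4 burnt)
Step 6: cell (1,1)='.' (+2 fires, +4 burnt)
Step 7: cell (1,1)='.' (+0 fires, +2 burnt)
  fire out at step 7

1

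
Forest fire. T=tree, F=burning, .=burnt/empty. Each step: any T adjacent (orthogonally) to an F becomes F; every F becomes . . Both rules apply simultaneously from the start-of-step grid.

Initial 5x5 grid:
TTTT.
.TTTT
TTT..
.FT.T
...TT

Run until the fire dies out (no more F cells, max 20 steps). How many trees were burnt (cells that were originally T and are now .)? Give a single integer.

Answer: 12

Derivation:
Step 1: +2 fires, +1 burnt (F count now 2)
Step 2: +3 fires, +2 burnt (F count now 3)
Step 3: +2 fires, +3 burnt (F count now 2)
Step 4: +3 fires, +2 burnt (F count now 3)
Step 5: +2 fires, +3 burnt (F count now 2)
Step 6: +0 fires, +2 burnt (F count now 0)
Fire out after step 6
Initially T: 15, now '.': 22
Total burnt (originally-T cells now '.'): 12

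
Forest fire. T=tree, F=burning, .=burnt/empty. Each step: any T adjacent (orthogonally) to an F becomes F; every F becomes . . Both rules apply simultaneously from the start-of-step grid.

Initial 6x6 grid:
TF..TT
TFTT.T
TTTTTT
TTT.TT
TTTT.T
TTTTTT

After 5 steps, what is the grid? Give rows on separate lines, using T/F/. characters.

Step 1: 4 trees catch fire, 2 burn out
  F...TT
  F.FT.T
  TFTTTT
  TTT.TT
  TTTT.T
  TTTTTT
Step 2: 4 trees catch fire, 4 burn out
  ....TT
  ...F.T
  F.FTTT
  TFT.TT
  TTTT.T
  TTTTTT
Step 3: 4 trees catch fire, 4 burn out
  ....TT
  .....T
  ...FTT
  F.F.TT
  TFTT.T
  TTTTTT
Step 4: 4 trees catch fire, 4 burn out
  ....TT
  .....T
  ....FT
  ....TT
  F.FT.T
  TFTTTT
Step 5: 5 trees catch fire, 4 burn out
  ....TT
  .....T
  .....F
  ....FT
  ...F.T
  F.FTTT

....TT
.....T
.....F
....FT
...F.T
F.FTTT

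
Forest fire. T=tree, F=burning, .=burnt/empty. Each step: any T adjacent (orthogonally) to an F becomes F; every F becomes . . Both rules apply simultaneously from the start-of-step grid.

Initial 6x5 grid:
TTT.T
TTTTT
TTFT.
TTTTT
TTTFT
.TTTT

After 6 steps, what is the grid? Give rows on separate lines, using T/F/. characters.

Step 1: 8 trees catch fire, 2 burn out
  TTT.T
  TTFTT
  TF.F.
  TTFFT
  TTF.F
  .TTFT
Step 2: 9 trees catch fire, 8 burn out
  TTF.T
  TF.FT
  F....
  TF..F
  TF...
  .TF.F
Step 3: 6 trees catch fire, 9 burn out
  TF..T
  F...F
  .....
  F....
  F....
  .F...
Step 4: 2 trees catch fire, 6 burn out
  F...F
  .....
  .....
  .....
  .....
  .....
Step 5: 0 trees catch fire, 2 burn out
  .....
  .....
  .....
  .....
  .....
  .....
Step 6: 0 trees catch fire, 0 burn out
  .....
  .....
  .....
  .....
  .....
  .....

.....
.....
.....
.....
.....
.....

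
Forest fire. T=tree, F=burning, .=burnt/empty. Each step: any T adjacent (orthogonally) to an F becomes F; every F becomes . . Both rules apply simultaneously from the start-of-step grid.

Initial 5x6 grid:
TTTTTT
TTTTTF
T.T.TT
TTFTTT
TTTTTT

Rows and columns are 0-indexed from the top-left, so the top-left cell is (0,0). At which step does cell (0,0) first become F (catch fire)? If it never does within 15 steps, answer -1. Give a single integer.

Step 1: cell (0,0)='T' (+7 fires, +2 burnt)
Step 2: cell (0,0)='T' (+9 fires, +7 burnt)
Step 3: cell (0,0)='T' (+7 fires, +9 burnt)
Step 4: cell (0,0)='T' (+2 fires, +7 burnt)
Step 5: cell (0,0)='F' (+1 fires, +2 burnt)
  -> target ignites at step 5
Step 6: cell (0,0)='.' (+0 fires, +1 burnt)
  fire out at step 6

5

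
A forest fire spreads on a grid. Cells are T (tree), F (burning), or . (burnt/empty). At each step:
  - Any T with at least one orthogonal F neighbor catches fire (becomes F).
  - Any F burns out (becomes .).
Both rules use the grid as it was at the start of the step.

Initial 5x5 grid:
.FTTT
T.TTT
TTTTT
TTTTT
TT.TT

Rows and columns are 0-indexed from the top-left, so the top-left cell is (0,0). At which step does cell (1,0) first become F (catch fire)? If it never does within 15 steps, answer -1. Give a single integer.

Step 1: cell (1,0)='T' (+1 fires, +1 burnt)
Step 2: cell (1,0)='T' (+2 fires, +1 burnt)
Step 3: cell (1,0)='T' (+3 fires, +2 burnt)
Step 4: cell (1,0)='T' (+4 fires, +3 burnt)
Step 5: cell (1,0)='T' (+4 fires, +4 burnt)
Step 6: cell (1,0)='F' (+5 fires, +4 burnt)
  -> target ignites at step 6
Step 7: cell (1,0)='.' (+2 fires, +5 burnt)
Step 8: cell (1,0)='.' (+0 fires, +2 burnt)
  fire out at step 8

6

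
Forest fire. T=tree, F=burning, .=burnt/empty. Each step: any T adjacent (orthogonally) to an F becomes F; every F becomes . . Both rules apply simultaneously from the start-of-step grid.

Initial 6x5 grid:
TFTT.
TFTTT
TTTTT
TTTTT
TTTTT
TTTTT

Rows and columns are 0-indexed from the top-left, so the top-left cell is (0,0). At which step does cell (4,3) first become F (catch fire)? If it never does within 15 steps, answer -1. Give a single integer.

Step 1: cell (4,3)='T' (+5 fires, +2 burnt)
Step 2: cell (4,3)='T' (+5 fires, +5 burnt)
Step 3: cell (4,3)='T' (+5 fires, +5 burnt)
Step 4: cell (4,3)='T' (+5 fires, +5 burnt)
Step 5: cell (4,3)='F' (+4 fires, +5 burnt)
  -> target ignites at step 5
Step 6: cell (4,3)='.' (+2 fires, +4 burnt)
Step 7: cell (4,3)='.' (+1 fires, +2 burnt)
Step 8: cell (4,3)='.' (+0 fires, +1 burnt)
  fire out at step 8

5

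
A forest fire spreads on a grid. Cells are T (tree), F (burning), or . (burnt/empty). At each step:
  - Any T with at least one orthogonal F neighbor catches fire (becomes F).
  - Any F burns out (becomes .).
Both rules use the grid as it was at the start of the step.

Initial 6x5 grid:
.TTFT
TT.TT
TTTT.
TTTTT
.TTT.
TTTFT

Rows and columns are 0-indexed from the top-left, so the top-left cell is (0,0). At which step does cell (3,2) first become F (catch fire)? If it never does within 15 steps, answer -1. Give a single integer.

Step 1: cell (3,2)='T' (+6 fires, +2 burnt)
Step 2: cell (3,2)='T' (+6 fires, +6 burnt)
Step 3: cell (3,2)='F' (+6 fires, +6 burnt)
  -> target ignites at step 3
Step 4: cell (3,2)='.' (+3 fires, +6 burnt)
Step 5: cell (3,2)='.' (+2 fires, +3 burnt)
Step 6: cell (3,2)='.' (+0 fires, +2 burnt)
  fire out at step 6

3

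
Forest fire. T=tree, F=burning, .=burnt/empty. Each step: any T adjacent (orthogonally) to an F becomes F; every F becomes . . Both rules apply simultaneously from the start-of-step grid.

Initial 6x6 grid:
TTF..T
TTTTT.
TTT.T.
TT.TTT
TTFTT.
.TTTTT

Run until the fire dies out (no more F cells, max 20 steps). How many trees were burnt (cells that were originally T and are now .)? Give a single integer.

Step 1: +5 fires, +2 burnt (F count now 5)
Step 2: +10 fires, +5 burnt (F count now 10)
Step 3: +6 fires, +10 burnt (F count now 6)
Step 4: +4 fires, +6 burnt (F count now 4)
Step 5: +0 fires, +4 burnt (F count now 0)
Fire out after step 5
Initially T: 26, now '.': 35
Total burnt (originally-T cells now '.'): 25

Answer: 25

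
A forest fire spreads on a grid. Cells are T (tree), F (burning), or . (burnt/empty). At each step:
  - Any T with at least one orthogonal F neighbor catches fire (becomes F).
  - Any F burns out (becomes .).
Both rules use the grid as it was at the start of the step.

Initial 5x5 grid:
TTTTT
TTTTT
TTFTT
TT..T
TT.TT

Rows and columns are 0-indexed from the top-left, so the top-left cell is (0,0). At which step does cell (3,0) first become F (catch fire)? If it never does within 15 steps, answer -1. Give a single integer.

Step 1: cell (3,0)='T' (+3 fires, +1 burnt)
Step 2: cell (3,0)='T' (+6 fires, +3 burnt)
Step 3: cell (3,0)='F' (+7 fires, +6 burnt)
  -> target ignites at step 3
Step 4: cell (3,0)='.' (+4 fires, +7 burnt)
Step 5: cell (3,0)='.' (+1 fires, +4 burnt)
Step 6: cell (3,0)='.' (+0 fires, +1 burnt)
  fire out at step 6

3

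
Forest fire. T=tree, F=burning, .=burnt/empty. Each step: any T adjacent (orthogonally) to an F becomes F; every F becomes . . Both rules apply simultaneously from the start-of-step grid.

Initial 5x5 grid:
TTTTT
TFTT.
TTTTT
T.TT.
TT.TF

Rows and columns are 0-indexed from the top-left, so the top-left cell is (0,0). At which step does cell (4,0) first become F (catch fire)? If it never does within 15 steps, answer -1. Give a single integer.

Step 1: cell (4,0)='T' (+5 fires, +2 burnt)
Step 2: cell (4,0)='T' (+6 fires, +5 burnt)
Step 3: cell (4,0)='T' (+4 fires, +6 burnt)
Step 4: cell (4,0)='F' (+3 fires, +4 burnt)
  -> target ignites at step 4
Step 5: cell (4,0)='.' (+1 fires, +3 burnt)
Step 6: cell (4,0)='.' (+0 fires, +1 burnt)
  fire out at step 6

4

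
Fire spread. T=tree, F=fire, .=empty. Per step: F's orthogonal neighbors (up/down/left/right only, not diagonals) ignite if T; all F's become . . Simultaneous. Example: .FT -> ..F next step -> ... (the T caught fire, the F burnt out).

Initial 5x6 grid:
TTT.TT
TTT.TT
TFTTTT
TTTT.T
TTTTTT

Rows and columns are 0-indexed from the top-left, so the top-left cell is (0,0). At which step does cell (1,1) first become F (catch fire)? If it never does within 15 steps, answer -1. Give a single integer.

Step 1: cell (1,1)='F' (+4 fires, +1 burnt)
  -> target ignites at step 1
Step 2: cell (1,1)='.' (+7 fires, +4 burnt)
Step 3: cell (1,1)='.' (+6 fires, +7 burnt)
Step 4: cell (1,1)='.' (+3 fires, +6 burnt)
Step 5: cell (1,1)='.' (+4 fires, +3 burnt)
Step 6: cell (1,1)='.' (+2 fires, +4 burnt)
Step 7: cell (1,1)='.' (+0 fires, +2 burnt)
  fire out at step 7

1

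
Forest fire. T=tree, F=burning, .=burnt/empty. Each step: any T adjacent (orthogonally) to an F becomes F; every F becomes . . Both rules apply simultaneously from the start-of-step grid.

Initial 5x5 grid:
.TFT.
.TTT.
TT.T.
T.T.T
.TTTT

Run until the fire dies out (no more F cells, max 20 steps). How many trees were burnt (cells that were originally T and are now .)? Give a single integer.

Step 1: +3 fires, +1 burnt (F count now 3)
Step 2: +2 fires, +3 burnt (F count now 2)
Step 3: +2 fires, +2 burnt (F count now 2)
Step 4: +1 fires, +2 burnt (F count now 1)
Step 5: +1 fires, +1 burnt (F count now 1)
Step 6: +0 fires, +1 burnt (F count now 0)
Fire out after step 6
Initially T: 15, now '.': 19
Total burnt (originally-T cells now '.'): 9

Answer: 9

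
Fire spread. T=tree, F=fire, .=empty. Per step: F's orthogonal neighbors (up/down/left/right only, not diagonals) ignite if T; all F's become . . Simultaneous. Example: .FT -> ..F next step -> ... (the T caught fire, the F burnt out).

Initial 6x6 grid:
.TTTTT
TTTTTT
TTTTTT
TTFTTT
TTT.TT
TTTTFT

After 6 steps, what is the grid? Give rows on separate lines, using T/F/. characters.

Step 1: 7 trees catch fire, 2 burn out
  .TTTTT
  TTTTTT
  TTFTTT
  TF.FTT
  TTF.FT
  TTTF.F
Step 2: 8 trees catch fire, 7 burn out
  .TTTTT
  TTFTTT
  TF.FTT
  F...FT
  TF...F
  TTF...
Step 3: 8 trees catch fire, 8 burn out
  .TFTTT
  TF.FTT
  F...FT
  .....F
  F.....
  TF....
Step 4: 6 trees catch fire, 8 burn out
  .F.FTT
  F...FT
  .....F
  ......
  ......
  F.....
Step 5: 2 trees catch fire, 6 burn out
  ....FT
  .....F
  ......
  ......
  ......
  ......
Step 6: 1 trees catch fire, 2 burn out
  .....F
  ......
  ......
  ......
  ......
  ......

.....F
......
......
......
......
......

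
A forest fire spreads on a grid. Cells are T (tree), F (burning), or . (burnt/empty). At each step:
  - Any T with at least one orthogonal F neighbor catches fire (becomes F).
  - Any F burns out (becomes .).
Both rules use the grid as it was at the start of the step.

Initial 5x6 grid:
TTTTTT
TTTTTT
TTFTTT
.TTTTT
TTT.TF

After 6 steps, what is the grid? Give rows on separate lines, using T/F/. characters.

Step 1: 6 trees catch fire, 2 burn out
  TTTTTT
  TTFTTT
  TF.FTT
  .TFTTF
  TTT.F.
Step 2: 10 trees catch fire, 6 burn out
  TTFTTT
  TF.FTT
  F...FF
  .F.FF.
  TTF...
Step 3: 6 trees catch fire, 10 burn out
  TF.FTT
  F...FF
  ......
  ......
  TF....
Step 4: 4 trees catch fire, 6 burn out
  F...FF
  ......
  ......
  ......
  F.....
Step 5: 0 trees catch fire, 4 burn out
  ......
  ......
  ......
  ......
  ......
Step 6: 0 trees catch fire, 0 burn out
  ......
  ......
  ......
  ......
  ......

......
......
......
......
......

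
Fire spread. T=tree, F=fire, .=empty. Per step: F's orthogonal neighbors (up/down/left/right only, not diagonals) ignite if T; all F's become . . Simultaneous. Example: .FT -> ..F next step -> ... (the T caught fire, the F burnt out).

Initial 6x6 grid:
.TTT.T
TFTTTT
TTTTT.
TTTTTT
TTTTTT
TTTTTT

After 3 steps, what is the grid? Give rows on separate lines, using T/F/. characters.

Step 1: 4 trees catch fire, 1 burn out
  .FTT.T
  F.FTTT
  TFTTT.
  TTTTTT
  TTTTTT
  TTTTTT
Step 2: 5 trees catch fire, 4 burn out
  ..FT.T
  ...FTT
  F.FTT.
  TFTTTT
  TTTTTT
  TTTTTT
Step 3: 6 trees catch fire, 5 burn out
  ...F.T
  ....FT
  ...FT.
  F.FTTT
  TFTTTT
  TTTTTT

...F.T
....FT
...FT.
F.FTTT
TFTTTT
TTTTTT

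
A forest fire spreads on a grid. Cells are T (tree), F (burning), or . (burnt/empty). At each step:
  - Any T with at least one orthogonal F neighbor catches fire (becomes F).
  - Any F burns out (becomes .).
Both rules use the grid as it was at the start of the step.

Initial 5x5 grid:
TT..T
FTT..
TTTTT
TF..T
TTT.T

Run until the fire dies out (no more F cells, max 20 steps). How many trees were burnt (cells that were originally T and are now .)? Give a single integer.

Answer: 15

Derivation:
Step 1: +6 fires, +2 burnt (F count now 6)
Step 2: +5 fires, +6 burnt (F count now 5)
Step 3: +1 fires, +5 burnt (F count now 1)
Step 4: +1 fires, +1 burnt (F count now 1)
Step 5: +1 fires, +1 burnt (F count now 1)
Step 6: +1 fires, +1 burnt (F count now 1)
Step 7: +0 fires, +1 burnt (F count now 0)
Fire out after step 7
Initially T: 16, now '.': 24
Total burnt (originally-T cells now '.'): 15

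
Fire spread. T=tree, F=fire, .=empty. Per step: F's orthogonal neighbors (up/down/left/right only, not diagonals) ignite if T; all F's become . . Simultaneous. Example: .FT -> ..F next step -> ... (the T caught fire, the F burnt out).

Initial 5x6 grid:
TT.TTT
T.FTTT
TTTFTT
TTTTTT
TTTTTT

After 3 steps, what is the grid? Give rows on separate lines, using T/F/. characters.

Step 1: 4 trees catch fire, 2 burn out
  TT.TTT
  T..FTT
  TTF.FT
  TTTFTT
  TTTTTT
Step 2: 7 trees catch fire, 4 burn out
  TT.FTT
  T...FT
  TF...F
  TTF.FT
  TTTFTT
Step 3: 7 trees catch fire, 7 burn out
  TT..FT
  T....F
  F.....
  TF...F
  TTF.FT

TT..FT
T....F
F.....
TF...F
TTF.FT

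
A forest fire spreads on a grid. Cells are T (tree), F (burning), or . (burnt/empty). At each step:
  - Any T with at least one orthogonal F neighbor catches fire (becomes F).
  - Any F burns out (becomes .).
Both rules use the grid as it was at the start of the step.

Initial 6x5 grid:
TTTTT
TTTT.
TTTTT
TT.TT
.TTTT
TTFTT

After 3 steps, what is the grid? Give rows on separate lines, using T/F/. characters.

Step 1: 3 trees catch fire, 1 burn out
  TTTTT
  TTTT.
  TTTTT
  TT.TT
  .TFTT
  TF.FT
Step 2: 4 trees catch fire, 3 burn out
  TTTTT
  TTTT.
  TTTTT
  TT.TT
  .F.FT
  F...F
Step 3: 3 trees catch fire, 4 burn out
  TTTTT
  TTTT.
  TTTTT
  TF.FT
  ....F
  .....

TTTTT
TTTT.
TTTTT
TF.FT
....F
.....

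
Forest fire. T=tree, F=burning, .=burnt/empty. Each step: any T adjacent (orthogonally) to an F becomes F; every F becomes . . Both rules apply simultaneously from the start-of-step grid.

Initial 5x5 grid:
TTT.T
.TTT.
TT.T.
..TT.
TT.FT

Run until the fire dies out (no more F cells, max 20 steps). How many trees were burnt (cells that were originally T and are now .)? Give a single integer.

Answer: 12

Derivation:
Step 1: +2 fires, +1 burnt (F count now 2)
Step 2: +2 fires, +2 burnt (F count now 2)
Step 3: +1 fires, +2 burnt (F count now 1)
Step 4: +1 fires, +1 burnt (F count now 1)
Step 5: +2 fires, +1 burnt (F count now 2)
Step 6: +2 fires, +2 burnt (F count now 2)
Step 7: +2 fires, +2 burnt (F count now 2)
Step 8: +0 fires, +2 burnt (F count now 0)
Fire out after step 8
Initially T: 15, now '.': 22
Total burnt (originally-T cells now '.'): 12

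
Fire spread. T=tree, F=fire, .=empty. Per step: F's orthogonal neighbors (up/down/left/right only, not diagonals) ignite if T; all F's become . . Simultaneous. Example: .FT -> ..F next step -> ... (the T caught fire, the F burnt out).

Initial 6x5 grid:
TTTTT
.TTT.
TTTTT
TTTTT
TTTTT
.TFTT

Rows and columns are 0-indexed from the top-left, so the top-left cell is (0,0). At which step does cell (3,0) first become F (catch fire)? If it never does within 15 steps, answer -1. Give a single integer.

Step 1: cell (3,0)='T' (+3 fires, +1 burnt)
Step 2: cell (3,0)='T' (+4 fires, +3 burnt)
Step 3: cell (3,0)='T' (+5 fires, +4 burnt)
Step 4: cell (3,0)='F' (+5 fires, +5 burnt)
  -> target ignites at step 4
Step 5: cell (3,0)='.' (+5 fires, +5 burnt)
Step 6: cell (3,0)='.' (+2 fires, +5 burnt)
Step 7: cell (3,0)='.' (+2 fires, +2 burnt)
Step 8: cell (3,0)='.' (+0 fires, +2 burnt)
  fire out at step 8

4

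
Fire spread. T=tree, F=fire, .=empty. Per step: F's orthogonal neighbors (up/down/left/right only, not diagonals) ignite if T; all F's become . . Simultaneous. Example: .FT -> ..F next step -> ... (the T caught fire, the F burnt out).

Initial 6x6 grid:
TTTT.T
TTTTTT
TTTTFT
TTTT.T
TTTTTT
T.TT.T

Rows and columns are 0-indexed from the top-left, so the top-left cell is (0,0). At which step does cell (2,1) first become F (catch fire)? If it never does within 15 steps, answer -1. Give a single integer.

Step 1: cell (2,1)='T' (+3 fires, +1 burnt)
Step 2: cell (2,1)='T' (+5 fires, +3 burnt)
Step 3: cell (2,1)='F' (+7 fires, +5 burnt)
  -> target ignites at step 3
Step 4: cell (2,1)='.' (+8 fires, +7 burnt)
Step 5: cell (2,1)='.' (+5 fires, +8 burnt)
Step 6: cell (2,1)='.' (+2 fires, +5 burnt)
Step 7: cell (2,1)='.' (+1 fires, +2 burnt)
Step 8: cell (2,1)='.' (+0 fires, +1 burnt)
  fire out at step 8

3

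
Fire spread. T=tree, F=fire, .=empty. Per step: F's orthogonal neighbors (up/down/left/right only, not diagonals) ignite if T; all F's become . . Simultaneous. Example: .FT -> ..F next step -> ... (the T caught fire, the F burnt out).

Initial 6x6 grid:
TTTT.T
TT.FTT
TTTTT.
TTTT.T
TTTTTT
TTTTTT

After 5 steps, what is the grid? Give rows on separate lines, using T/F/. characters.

Step 1: 3 trees catch fire, 1 burn out
  TTTF.T
  TT..FT
  TTTFT.
  TTTT.T
  TTTTTT
  TTTTTT
Step 2: 5 trees catch fire, 3 burn out
  TTF..T
  TT...F
  TTF.F.
  TTTF.T
  TTTTTT
  TTTTTT
Step 3: 5 trees catch fire, 5 burn out
  TF...F
  TT....
  TF....
  TTF..T
  TTTFTT
  TTTTTT
Step 4: 7 trees catch fire, 5 burn out
  F.....
  TF....
  F.....
  TF...T
  TTF.FT
  TTTFTT
Step 5: 6 trees catch fire, 7 burn out
  ......
  F.....
  ......
  F....T
  TF...F
  TTF.FT

......
F.....
......
F....T
TF...F
TTF.FT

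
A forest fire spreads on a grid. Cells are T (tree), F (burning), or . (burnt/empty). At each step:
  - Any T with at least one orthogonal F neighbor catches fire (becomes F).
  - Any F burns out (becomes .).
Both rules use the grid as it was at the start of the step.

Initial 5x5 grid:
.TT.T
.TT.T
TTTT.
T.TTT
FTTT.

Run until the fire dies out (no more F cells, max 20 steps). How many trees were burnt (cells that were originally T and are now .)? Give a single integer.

Step 1: +2 fires, +1 burnt (F count now 2)
Step 2: +2 fires, +2 burnt (F count now 2)
Step 3: +3 fires, +2 burnt (F count now 3)
Step 4: +3 fires, +3 burnt (F count now 3)
Step 5: +4 fires, +3 burnt (F count now 4)
Step 6: +1 fires, +4 burnt (F count now 1)
Step 7: +0 fires, +1 burnt (F count now 0)
Fire out after step 7
Initially T: 17, now '.': 23
Total burnt (originally-T cells now '.'): 15

Answer: 15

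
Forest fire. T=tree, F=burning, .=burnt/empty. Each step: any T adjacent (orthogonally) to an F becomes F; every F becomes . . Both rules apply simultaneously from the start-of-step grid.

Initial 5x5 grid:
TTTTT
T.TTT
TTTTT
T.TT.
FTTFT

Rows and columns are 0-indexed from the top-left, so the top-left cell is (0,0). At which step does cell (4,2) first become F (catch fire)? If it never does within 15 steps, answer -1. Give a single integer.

Step 1: cell (4,2)='F' (+5 fires, +2 burnt)
  -> target ignites at step 1
Step 2: cell (4,2)='.' (+3 fires, +5 burnt)
Step 3: cell (4,2)='.' (+5 fires, +3 burnt)
Step 4: cell (4,2)='.' (+4 fires, +5 burnt)
Step 5: cell (4,2)='.' (+3 fires, +4 burnt)
Step 6: cell (4,2)='.' (+0 fires, +3 burnt)
  fire out at step 6

1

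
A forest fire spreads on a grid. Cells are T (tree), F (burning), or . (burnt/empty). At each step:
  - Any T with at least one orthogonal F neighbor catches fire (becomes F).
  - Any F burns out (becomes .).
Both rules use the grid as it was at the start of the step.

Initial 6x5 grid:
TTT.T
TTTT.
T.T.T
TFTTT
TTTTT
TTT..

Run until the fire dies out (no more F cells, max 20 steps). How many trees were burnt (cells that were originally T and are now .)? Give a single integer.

Step 1: +3 fires, +1 burnt (F count now 3)
Step 2: +6 fires, +3 burnt (F count now 6)
Step 3: +6 fires, +6 burnt (F count now 6)
Step 4: +6 fires, +6 burnt (F count now 6)
Step 5: +1 fires, +6 burnt (F count now 1)
Step 6: +0 fires, +1 burnt (F count now 0)
Fire out after step 6
Initially T: 23, now '.': 29
Total burnt (originally-T cells now '.'): 22

Answer: 22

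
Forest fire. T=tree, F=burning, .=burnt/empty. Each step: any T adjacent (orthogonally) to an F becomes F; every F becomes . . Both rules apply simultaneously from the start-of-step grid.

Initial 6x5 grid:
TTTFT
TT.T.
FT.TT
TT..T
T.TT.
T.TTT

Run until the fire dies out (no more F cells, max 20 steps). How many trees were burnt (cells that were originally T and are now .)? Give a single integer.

Step 1: +6 fires, +2 burnt (F count now 6)
Step 2: +6 fires, +6 burnt (F count now 6)
Step 3: +2 fires, +6 burnt (F count now 2)
Step 4: +1 fires, +2 burnt (F count now 1)
Step 5: +0 fires, +1 burnt (F count now 0)
Fire out after step 5
Initially T: 20, now '.': 25
Total burnt (originally-T cells now '.'): 15

Answer: 15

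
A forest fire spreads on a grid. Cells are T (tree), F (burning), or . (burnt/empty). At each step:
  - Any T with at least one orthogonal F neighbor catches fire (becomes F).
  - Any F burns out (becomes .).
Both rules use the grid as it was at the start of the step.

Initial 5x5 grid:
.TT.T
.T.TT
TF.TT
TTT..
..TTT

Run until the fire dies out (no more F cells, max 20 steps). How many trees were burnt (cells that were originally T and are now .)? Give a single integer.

Step 1: +3 fires, +1 burnt (F count now 3)
Step 2: +3 fires, +3 burnt (F count now 3)
Step 3: +2 fires, +3 burnt (F count now 2)
Step 4: +1 fires, +2 burnt (F count now 1)
Step 5: +1 fires, +1 burnt (F count now 1)
Step 6: +0 fires, +1 burnt (F count now 0)
Fire out after step 6
Initially T: 15, now '.': 20
Total burnt (originally-T cells now '.'): 10

Answer: 10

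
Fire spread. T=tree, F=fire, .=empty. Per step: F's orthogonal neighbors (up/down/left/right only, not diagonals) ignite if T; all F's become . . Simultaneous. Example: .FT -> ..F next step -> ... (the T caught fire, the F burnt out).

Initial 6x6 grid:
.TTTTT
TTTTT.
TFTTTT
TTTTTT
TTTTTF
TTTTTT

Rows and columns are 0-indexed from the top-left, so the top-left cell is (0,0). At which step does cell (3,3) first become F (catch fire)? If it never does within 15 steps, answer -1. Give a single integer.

Step 1: cell (3,3)='T' (+7 fires, +2 burnt)
Step 2: cell (3,3)='T' (+11 fires, +7 burnt)
Step 3: cell (3,3)='F' (+8 fires, +11 burnt)
  -> target ignites at step 3
Step 4: cell (3,3)='.' (+4 fires, +8 burnt)
Step 5: cell (3,3)='.' (+1 fires, +4 burnt)
Step 6: cell (3,3)='.' (+1 fires, +1 burnt)
Step 7: cell (3,3)='.' (+0 fires, +1 burnt)
  fire out at step 7

3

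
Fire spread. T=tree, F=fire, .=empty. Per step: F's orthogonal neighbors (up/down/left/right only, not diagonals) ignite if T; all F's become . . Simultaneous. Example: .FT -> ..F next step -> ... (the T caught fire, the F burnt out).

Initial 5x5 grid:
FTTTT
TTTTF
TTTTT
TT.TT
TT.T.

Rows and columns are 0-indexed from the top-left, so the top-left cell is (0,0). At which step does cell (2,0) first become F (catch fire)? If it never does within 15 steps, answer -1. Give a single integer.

Step 1: cell (2,0)='T' (+5 fires, +2 burnt)
Step 2: cell (2,0)='F' (+7 fires, +5 burnt)
  -> target ignites at step 2
Step 3: cell (2,0)='.' (+4 fires, +7 burnt)
Step 4: cell (2,0)='.' (+3 fires, +4 burnt)
Step 5: cell (2,0)='.' (+1 fires, +3 burnt)
Step 6: cell (2,0)='.' (+0 fires, +1 burnt)
  fire out at step 6

2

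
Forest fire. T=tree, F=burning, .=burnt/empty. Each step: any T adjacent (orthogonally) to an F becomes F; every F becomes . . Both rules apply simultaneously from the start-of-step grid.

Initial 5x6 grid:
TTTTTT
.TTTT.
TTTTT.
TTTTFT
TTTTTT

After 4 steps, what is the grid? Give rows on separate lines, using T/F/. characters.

Step 1: 4 trees catch fire, 1 burn out
  TTTTTT
  .TTTT.
  TTTTF.
  TTTF.F
  TTTTFT
Step 2: 5 trees catch fire, 4 burn out
  TTTTTT
  .TTTF.
  TTTF..
  TTF...
  TTTF.F
Step 3: 5 trees catch fire, 5 burn out
  TTTTFT
  .TTF..
  TTF...
  TF....
  TTF...
Step 4: 6 trees catch fire, 5 burn out
  TTTF.F
  .TF...
  TF....
  F.....
  TF....

TTTF.F
.TF...
TF....
F.....
TF....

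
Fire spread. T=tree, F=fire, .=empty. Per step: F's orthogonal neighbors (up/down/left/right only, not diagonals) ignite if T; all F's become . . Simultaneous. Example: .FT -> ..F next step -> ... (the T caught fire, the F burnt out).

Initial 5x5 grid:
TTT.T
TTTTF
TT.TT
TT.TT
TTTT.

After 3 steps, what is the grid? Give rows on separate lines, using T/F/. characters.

Step 1: 3 trees catch fire, 1 burn out
  TTT.F
  TTTF.
  TT.TF
  TT.TT
  TTTT.
Step 2: 3 trees catch fire, 3 burn out
  TTT..
  TTF..
  TT.F.
  TT.TF
  TTTT.
Step 3: 3 trees catch fire, 3 burn out
  TTF..
  TF...
  TT...
  TT.F.
  TTTT.

TTF..
TF...
TT...
TT.F.
TTTT.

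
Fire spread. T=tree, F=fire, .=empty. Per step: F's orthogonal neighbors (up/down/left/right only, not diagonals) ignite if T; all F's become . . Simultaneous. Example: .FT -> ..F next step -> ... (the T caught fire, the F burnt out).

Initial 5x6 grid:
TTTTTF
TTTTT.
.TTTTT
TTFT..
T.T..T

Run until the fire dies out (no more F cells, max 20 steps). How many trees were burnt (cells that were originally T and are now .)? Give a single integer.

Step 1: +5 fires, +2 burnt (F count now 5)
Step 2: +6 fires, +5 burnt (F count now 6)
Step 3: +5 fires, +6 burnt (F count now 5)
Step 4: +3 fires, +5 burnt (F count now 3)
Step 5: +1 fires, +3 burnt (F count now 1)
Step 6: +0 fires, +1 burnt (F count now 0)
Fire out after step 6
Initially T: 21, now '.': 29
Total burnt (originally-T cells now '.'): 20

Answer: 20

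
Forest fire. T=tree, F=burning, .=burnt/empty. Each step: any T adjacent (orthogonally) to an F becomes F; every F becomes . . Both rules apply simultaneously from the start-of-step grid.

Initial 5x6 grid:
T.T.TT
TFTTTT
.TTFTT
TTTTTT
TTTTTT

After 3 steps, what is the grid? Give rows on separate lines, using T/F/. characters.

Step 1: 7 trees catch fire, 2 burn out
  T.T.TT
  F.FFTT
  .FF.FT
  TTTFTT
  TTTTTT
Step 2: 8 trees catch fire, 7 burn out
  F.F.TT
  ....FT
  .....F
  TFF.FT
  TTTFTT
Step 3: 7 trees catch fire, 8 burn out
  ....FT
  .....F
  ......
  F....F
  TFF.FT

....FT
.....F
......
F....F
TFF.FT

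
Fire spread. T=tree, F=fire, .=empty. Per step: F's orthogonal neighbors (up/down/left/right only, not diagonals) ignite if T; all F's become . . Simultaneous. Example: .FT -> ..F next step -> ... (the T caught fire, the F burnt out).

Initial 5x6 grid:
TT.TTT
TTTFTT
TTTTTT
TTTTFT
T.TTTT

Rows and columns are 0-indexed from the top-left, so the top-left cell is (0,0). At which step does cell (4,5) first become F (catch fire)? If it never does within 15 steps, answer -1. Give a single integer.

Step 1: cell (4,5)='T' (+8 fires, +2 burnt)
Step 2: cell (4,5)='F' (+8 fires, +8 burnt)
  -> target ignites at step 2
Step 3: cell (4,5)='.' (+6 fires, +8 burnt)
Step 4: cell (4,5)='.' (+3 fires, +6 burnt)
Step 5: cell (4,5)='.' (+1 fires, +3 burnt)
Step 6: cell (4,5)='.' (+0 fires, +1 burnt)
  fire out at step 6

2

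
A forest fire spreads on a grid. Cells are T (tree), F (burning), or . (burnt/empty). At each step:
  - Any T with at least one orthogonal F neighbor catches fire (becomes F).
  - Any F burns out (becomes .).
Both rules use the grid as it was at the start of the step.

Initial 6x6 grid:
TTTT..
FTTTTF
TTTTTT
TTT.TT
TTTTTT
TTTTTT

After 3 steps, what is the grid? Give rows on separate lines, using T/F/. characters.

Step 1: 5 trees catch fire, 2 burn out
  FTTT..
  .FTTF.
  FTTTTF
  TTT.TT
  TTTTTT
  TTTTTT
Step 2: 7 trees catch fire, 5 burn out
  .FTT..
  ..FF..
  .FTTF.
  FTT.TF
  TTTTTT
  TTTTTT
Step 3: 8 trees catch fire, 7 burn out
  ..FF..
  ......
  ..FF..
  .FT.F.
  FTTTTF
  TTTTTT

..FF..
......
..FF..
.FT.F.
FTTTTF
TTTTTT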